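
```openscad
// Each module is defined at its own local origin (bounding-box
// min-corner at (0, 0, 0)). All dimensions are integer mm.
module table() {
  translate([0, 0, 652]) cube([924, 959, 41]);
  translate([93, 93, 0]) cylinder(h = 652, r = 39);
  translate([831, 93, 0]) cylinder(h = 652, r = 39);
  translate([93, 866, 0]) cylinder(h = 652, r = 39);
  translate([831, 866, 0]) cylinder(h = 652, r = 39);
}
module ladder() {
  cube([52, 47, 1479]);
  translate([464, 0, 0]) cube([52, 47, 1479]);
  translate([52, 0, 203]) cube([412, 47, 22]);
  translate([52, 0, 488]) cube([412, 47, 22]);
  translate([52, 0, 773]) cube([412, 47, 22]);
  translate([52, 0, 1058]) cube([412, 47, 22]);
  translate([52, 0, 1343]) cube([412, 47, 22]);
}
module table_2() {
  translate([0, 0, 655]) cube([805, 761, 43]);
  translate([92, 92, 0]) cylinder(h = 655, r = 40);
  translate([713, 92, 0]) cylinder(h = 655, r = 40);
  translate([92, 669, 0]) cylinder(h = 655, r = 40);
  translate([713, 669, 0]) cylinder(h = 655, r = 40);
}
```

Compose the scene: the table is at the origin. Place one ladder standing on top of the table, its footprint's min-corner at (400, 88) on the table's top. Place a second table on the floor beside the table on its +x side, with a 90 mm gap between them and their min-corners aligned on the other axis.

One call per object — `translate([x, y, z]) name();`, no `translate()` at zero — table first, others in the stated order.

table();
translate([400, 88, 693]) ladder();
translate([1014, 0, 0]) table_2();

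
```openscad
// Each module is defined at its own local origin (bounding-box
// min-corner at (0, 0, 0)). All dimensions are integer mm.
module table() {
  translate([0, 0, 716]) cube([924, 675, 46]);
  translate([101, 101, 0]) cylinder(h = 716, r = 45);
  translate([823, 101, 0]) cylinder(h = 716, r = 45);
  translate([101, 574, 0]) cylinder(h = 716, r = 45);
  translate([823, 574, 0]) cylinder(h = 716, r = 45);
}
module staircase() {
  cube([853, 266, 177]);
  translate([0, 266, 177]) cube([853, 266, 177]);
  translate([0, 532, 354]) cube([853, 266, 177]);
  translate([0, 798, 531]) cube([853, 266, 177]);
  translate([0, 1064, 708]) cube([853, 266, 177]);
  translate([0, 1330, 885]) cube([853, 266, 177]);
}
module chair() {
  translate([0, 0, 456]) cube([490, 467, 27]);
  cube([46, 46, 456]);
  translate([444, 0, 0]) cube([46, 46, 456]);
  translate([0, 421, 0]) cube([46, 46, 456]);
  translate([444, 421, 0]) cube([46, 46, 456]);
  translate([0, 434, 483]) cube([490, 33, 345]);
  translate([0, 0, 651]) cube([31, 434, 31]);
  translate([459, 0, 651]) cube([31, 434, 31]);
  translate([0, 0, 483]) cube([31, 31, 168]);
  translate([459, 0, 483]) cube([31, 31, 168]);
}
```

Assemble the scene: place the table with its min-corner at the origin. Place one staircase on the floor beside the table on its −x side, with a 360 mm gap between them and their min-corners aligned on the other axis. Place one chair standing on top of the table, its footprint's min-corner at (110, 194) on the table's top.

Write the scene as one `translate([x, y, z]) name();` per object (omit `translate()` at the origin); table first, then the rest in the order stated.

table();
translate([-1213, 0, 0]) staircase();
translate([110, 194, 762]) chair();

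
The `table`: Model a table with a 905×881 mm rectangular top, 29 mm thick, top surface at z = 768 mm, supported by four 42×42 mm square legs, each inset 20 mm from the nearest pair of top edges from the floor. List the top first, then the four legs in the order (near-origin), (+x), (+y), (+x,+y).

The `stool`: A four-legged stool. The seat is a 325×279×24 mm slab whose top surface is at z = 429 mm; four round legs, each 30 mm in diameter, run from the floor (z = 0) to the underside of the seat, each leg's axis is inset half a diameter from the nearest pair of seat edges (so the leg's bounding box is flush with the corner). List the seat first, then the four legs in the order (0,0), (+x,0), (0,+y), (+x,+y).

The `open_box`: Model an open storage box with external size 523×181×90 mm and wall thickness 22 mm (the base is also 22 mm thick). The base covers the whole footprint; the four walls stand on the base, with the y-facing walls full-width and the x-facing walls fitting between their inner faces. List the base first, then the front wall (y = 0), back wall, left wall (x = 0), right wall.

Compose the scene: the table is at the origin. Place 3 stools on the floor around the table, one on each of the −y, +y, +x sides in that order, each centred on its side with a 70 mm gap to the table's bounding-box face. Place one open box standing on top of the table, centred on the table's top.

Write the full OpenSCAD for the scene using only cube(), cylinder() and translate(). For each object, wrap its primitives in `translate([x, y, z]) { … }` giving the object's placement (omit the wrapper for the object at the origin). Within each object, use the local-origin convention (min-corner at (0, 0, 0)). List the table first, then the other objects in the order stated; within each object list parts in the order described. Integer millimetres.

translate([0, 0, 739]) cube([905, 881, 29]);
translate([20, 20, 0]) cube([42, 42, 739]);
translate([843, 20, 0]) cube([42, 42, 739]);
translate([20, 819, 0]) cube([42, 42, 739]);
translate([843, 819, 0]) cube([42, 42, 739]);
translate([290, -349, 0]) {
  translate([0, 0, 405]) cube([325, 279, 24]);
  translate([15, 15, 0]) cylinder(h = 405, r = 15);
  translate([310, 15, 0]) cylinder(h = 405, r = 15);
  translate([15, 264, 0]) cylinder(h = 405, r = 15);
  translate([310, 264, 0]) cylinder(h = 405, r = 15);
}
translate([290, 951, 0]) {
  translate([0, 0, 405]) cube([325, 279, 24]);
  translate([15, 15, 0]) cylinder(h = 405, r = 15);
  translate([310, 15, 0]) cylinder(h = 405, r = 15);
  translate([15, 264, 0]) cylinder(h = 405, r = 15);
  translate([310, 264, 0]) cylinder(h = 405, r = 15);
}
translate([975, 301, 0]) {
  translate([0, 0, 405]) cube([325, 279, 24]);
  translate([15, 15, 0]) cylinder(h = 405, r = 15);
  translate([310, 15, 0]) cylinder(h = 405, r = 15);
  translate([15, 264, 0]) cylinder(h = 405, r = 15);
  translate([310, 264, 0]) cylinder(h = 405, r = 15);
}
translate([191, 350, 768]) {
  cube([523, 181, 22]);
  translate([0, 0, 22]) cube([523, 22, 68]);
  translate([0, 159, 22]) cube([523, 22, 68]);
  translate([0, 22, 22]) cube([22, 137, 68]);
  translate([501, 22, 22]) cube([22, 137, 68]);
}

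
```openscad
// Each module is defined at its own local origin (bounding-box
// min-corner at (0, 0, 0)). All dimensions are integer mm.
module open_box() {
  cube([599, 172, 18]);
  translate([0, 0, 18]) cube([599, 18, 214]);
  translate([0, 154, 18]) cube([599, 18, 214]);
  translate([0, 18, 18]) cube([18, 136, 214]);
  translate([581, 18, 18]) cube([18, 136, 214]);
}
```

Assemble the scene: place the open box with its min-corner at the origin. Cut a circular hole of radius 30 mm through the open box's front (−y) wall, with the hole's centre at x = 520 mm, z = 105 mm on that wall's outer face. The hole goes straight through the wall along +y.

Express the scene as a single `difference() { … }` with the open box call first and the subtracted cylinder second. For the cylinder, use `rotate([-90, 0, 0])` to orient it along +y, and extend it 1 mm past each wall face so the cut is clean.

difference() {
  open_box();
  translate([520, -1, 105]) rotate([-90, 0, 0]) cylinder(h = 20, r = 30);
}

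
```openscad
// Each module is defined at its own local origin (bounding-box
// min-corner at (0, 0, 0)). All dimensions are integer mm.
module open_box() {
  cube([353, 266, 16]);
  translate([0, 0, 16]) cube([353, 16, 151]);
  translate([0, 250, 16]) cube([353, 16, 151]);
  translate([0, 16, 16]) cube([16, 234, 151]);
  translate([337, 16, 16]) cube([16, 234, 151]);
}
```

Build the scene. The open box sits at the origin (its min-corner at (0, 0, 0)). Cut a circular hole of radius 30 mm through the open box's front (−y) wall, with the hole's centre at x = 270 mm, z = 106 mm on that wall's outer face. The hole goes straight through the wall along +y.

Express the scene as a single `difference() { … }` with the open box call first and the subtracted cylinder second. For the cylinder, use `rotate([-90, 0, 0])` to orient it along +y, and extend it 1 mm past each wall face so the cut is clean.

difference() {
  open_box();
  translate([270, -1, 106]) rotate([-90, 0, 0]) cylinder(h = 18, r = 30);
}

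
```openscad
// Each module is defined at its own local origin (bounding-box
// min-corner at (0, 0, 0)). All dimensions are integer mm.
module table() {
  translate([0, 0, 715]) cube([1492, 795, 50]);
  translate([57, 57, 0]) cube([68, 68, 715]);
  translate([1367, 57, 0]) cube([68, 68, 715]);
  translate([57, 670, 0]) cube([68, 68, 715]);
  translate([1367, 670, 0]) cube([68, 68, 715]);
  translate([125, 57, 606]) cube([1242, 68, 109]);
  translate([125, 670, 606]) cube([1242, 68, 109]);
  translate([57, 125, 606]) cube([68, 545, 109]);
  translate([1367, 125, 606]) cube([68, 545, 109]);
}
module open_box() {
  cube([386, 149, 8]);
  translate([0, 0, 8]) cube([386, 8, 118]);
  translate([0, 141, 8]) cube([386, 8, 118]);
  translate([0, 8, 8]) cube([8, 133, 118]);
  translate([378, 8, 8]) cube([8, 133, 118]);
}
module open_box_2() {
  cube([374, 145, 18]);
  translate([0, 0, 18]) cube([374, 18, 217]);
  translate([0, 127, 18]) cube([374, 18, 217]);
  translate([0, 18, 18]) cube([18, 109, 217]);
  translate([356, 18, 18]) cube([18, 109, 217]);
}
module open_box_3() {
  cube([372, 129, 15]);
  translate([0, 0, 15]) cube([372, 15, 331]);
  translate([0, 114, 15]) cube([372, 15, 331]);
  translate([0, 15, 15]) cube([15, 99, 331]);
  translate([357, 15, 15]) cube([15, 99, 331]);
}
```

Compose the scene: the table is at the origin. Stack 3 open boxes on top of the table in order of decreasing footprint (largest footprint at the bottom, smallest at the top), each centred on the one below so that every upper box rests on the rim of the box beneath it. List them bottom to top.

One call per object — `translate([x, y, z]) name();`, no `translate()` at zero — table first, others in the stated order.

table();
translate([553, 323, 765]) open_box();
translate([559, 325, 891]) open_box_2();
translate([560, 333, 1126]) open_box_3();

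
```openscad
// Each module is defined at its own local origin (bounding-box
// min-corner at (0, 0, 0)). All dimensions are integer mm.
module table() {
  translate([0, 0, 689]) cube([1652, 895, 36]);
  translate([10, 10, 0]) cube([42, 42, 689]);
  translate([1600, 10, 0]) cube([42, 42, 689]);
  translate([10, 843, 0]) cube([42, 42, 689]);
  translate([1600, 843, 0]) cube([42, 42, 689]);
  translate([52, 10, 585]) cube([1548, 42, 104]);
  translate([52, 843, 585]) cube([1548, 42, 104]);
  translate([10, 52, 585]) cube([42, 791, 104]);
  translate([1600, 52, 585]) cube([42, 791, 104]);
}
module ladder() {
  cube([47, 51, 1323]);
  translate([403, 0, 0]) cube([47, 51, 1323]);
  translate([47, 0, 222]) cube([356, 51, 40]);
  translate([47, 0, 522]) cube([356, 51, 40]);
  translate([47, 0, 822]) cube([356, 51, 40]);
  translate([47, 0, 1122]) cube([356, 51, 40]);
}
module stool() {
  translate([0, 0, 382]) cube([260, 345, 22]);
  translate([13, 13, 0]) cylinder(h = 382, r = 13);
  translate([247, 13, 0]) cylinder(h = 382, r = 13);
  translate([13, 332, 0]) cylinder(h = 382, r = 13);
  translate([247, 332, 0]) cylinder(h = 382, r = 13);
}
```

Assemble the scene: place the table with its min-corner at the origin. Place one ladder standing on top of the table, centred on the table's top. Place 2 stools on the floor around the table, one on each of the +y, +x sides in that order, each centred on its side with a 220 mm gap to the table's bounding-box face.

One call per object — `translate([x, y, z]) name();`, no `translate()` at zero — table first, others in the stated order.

table();
translate([601, 422, 725]) ladder();
translate([696, 1115, 0]) stool();
translate([1872, 275, 0]) stool();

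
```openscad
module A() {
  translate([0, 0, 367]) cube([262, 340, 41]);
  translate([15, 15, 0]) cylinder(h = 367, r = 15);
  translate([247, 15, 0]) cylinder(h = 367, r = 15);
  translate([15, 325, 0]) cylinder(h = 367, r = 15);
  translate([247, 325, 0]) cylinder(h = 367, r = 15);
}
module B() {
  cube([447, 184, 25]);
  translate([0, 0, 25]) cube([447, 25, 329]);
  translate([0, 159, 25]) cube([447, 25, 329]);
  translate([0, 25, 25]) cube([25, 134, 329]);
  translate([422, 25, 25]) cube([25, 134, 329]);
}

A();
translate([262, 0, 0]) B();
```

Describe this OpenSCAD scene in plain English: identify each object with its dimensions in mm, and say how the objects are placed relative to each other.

A is a simple wooden stool: a rectangular seat 262 mm (x) by 340 mm (y), 41 mm thick, top face at z = 408 mm, on four round legs, each 30 mm in diameter. The legs rest on z = 0, each leg's axis is inset half a diameter from the nearest pair of seat edges (so the leg's bounding box is flush with the corner).

B is an open-topped rectangular box: outside dimensions 447×184×354 mm, with a uniform wall and base thickness of 25 mm. The base is a full 447×184 slab on the floor; four walls sit on top of the base. The front and back walls (the −y and +y sides) span the full width; the two side walls fit between them.

The open box is against the stool's +x side, with their −y faces flush.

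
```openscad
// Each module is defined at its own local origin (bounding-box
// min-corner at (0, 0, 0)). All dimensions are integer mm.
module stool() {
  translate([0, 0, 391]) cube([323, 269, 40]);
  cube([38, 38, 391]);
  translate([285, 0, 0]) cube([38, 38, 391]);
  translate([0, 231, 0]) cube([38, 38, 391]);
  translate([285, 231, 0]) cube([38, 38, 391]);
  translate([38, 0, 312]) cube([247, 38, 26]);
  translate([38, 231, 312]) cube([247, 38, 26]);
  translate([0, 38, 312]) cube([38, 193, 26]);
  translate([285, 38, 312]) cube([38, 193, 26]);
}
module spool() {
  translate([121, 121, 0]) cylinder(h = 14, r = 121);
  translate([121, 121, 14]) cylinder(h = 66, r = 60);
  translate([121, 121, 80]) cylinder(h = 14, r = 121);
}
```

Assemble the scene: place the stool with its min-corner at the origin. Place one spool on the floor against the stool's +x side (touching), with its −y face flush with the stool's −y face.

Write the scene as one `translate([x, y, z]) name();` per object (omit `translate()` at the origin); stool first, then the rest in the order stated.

stool();
translate([323, 0, 0]) spool();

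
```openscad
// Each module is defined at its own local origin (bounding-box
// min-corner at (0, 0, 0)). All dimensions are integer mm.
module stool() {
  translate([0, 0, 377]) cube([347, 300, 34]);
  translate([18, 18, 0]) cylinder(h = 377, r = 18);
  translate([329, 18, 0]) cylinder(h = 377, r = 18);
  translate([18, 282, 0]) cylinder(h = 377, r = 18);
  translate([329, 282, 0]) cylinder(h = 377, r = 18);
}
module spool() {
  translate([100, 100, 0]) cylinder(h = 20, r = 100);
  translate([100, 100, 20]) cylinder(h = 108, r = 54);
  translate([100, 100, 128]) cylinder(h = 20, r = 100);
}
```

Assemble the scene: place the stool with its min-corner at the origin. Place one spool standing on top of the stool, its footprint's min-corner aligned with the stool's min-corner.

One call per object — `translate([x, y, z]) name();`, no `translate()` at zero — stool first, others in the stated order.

stool();
translate([0, 0, 411]) spool();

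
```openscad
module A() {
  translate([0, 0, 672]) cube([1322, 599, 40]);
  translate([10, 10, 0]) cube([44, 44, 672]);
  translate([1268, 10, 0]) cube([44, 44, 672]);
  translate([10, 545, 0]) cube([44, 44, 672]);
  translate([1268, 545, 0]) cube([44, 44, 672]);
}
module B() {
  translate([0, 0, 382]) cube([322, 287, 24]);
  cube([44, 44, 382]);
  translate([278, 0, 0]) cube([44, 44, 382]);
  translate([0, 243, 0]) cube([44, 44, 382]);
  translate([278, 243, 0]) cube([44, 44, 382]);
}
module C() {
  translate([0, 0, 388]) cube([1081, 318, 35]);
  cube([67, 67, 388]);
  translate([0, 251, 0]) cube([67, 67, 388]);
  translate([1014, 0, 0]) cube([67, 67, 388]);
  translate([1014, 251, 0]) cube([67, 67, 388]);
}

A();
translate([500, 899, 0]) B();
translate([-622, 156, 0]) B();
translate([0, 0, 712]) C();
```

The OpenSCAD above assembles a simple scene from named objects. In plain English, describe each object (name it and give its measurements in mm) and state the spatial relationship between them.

A is a rectangular dining table. The top is 1322×599×40 mm with its upper surface at z = 712 mm. It stands on four 44×44 mm square legs, each inset 10 mm from the nearest pair of top edges, running from the floor to the underside of the top.

B is a simple wooden stool: a rectangular seat 322 mm (x) by 287 mm (y), 24 mm thick, top face at z = 406 mm, on four square legs, each 44×44 mm in cross-section. The legs rest on z = 0, each flush with a corner of the seat.

C is a long wooden bench with a 1081 mm (x) × 318 mm (y) seat, 35 mm thick, its top surface 423 mm above the floor. Four 67 mm square legs at the seat corners, flush with the edges, run from z = 0 to the seat underside.

Two stools sit around the table at the +y, −x sides. The bench is on top of the table.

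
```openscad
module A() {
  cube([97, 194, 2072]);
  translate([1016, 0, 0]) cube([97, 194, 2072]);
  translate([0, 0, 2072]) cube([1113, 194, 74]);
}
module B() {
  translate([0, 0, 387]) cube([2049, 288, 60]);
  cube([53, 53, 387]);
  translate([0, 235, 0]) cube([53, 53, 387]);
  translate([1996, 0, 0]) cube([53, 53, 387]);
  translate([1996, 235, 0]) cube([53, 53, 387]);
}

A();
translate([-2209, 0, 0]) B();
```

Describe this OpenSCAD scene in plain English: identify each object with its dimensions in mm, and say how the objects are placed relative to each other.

A is a door frame. The clear opening is 919 mm wide and 2072 mm high. Two 97 mm wide jambs, 194 mm deep, stand either side of the opening from the floor to the top of the opening. A 74 mm thick head sits across the top of both jambs, spanning the full outside width of the frame.

B is a long wooden bench with a 2049 mm (x) × 288 mm (y) seat, 60 mm thick, its top surface 447 mm above the floor. Four 53 mm square legs at the seat corners, flush with the edges, run from z = 0 to the seat underside.

The bench is on the floor beside the door frame on its −x side.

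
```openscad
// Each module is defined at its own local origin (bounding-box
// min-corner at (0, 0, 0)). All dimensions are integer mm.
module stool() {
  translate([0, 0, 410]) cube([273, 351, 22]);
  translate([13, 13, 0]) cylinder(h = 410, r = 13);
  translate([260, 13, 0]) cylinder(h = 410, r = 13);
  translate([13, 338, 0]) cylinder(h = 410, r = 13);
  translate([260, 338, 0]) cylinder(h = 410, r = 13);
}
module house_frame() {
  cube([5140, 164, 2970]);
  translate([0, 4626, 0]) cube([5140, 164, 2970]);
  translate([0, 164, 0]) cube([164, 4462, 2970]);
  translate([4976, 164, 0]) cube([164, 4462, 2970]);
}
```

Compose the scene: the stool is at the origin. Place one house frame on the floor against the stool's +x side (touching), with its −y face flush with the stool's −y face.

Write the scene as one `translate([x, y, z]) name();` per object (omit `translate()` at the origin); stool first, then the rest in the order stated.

stool();
translate([273, 0, 0]) house_frame();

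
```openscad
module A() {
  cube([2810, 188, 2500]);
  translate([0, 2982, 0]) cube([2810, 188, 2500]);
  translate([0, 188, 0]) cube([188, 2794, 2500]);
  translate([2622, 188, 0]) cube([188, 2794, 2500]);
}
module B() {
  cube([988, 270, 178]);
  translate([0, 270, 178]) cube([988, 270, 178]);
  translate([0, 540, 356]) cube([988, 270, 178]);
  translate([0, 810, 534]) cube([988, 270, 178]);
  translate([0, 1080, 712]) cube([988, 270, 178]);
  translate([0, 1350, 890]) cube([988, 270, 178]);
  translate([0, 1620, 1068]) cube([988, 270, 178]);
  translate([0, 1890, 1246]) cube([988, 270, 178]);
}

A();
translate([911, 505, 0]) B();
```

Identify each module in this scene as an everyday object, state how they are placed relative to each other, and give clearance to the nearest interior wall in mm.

Clearances: x = 723, y = 317; minimum 317 mm.

A is a house frame. B is a staircase. The staircase sits inside the house frame, centred. The clearance to the nearest interior wall is 317 mm.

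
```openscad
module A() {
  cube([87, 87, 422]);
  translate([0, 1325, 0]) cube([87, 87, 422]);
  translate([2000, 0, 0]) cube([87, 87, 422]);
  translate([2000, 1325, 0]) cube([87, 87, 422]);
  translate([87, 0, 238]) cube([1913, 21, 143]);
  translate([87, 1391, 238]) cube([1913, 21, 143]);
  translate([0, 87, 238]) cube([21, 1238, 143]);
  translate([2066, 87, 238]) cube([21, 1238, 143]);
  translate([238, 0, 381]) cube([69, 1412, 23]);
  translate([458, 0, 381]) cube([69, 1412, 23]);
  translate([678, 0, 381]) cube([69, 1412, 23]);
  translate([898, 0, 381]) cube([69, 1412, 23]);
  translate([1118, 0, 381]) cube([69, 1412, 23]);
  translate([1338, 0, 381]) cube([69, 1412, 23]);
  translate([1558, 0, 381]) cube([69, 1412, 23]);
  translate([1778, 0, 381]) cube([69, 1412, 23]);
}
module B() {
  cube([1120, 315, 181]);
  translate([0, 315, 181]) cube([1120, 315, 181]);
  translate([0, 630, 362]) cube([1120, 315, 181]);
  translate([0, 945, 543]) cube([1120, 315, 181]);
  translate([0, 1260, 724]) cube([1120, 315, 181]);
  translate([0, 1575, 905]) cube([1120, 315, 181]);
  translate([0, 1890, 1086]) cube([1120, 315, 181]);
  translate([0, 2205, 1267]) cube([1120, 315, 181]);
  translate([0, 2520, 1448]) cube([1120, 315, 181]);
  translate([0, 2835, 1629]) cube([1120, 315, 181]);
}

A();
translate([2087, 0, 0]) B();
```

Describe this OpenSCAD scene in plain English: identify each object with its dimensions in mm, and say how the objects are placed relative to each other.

A is a bed frame 2087 mm long (x) by 1412 mm wide (y). Four 87×87 mm corner posts, 422 mm tall, at the corners of the footprint. Four rails of 21 mm thickness and 143 mm height run between adjacent posts with their undersides at z = 238 mm, their outer faces flush with the outside of the frame (the two x-running rails run between the posts' inner faces; the two y-running rails run between the posts' inner faces). 8 slats, each 69 mm wide (x) and 23 mm thick, lie across the top of the two x-running rails, running the full 1412 mm width of the frame in y; the slats are evenly spaced along x between the inner faces of the end posts with equal gaps (rounded down to the nearest mm) at the −x end and between each pair — any rounding remainder accumulates at the +x end.

B is a run of 10 identical solid stair steps. Each tread is 1120×315 mm and each step block is 181 mm high. Step 1 rests on the floor; step k is offset from step 1 by (k−1)×315 mm in y and (k−1)×181 mm in z.

The staircase is against the bed frame's +x side, with their −y faces flush.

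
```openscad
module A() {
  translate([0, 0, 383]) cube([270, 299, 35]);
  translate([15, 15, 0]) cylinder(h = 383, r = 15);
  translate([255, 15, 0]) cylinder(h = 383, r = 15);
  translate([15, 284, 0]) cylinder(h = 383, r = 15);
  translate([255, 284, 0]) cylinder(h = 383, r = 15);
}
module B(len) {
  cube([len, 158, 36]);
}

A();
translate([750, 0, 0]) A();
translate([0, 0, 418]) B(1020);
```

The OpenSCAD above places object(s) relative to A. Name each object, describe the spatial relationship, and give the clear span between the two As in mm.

A is a stool. B is a beam. A beam spans the tops of two stools. The clear span between the two stools is 480 mm.

Second stool starts at x = 750; first ends at x = 270; clear span = 750 − 270 = 480 mm.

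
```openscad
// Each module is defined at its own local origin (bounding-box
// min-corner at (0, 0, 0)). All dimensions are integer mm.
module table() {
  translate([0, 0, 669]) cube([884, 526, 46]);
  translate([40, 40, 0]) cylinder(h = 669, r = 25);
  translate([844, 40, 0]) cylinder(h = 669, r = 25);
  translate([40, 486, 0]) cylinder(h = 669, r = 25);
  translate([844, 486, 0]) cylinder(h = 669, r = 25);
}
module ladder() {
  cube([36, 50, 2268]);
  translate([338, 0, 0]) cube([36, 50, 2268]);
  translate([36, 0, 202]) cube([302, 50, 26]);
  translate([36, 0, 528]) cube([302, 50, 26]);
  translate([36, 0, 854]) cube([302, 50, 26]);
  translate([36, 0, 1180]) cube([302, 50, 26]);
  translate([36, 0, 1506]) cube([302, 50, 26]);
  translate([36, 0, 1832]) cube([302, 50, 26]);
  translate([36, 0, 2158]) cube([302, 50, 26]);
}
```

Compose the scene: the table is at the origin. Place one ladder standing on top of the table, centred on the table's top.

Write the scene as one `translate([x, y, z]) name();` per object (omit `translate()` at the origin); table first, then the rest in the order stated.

table();
translate([255, 238, 715]) ladder();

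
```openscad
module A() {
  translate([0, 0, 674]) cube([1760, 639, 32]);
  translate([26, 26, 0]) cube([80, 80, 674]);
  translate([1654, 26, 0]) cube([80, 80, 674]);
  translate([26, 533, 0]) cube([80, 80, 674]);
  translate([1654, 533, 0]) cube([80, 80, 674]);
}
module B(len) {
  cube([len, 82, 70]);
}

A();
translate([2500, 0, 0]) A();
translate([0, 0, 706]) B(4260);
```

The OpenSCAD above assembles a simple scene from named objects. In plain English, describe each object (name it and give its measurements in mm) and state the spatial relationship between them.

A is a table with a 1760×639 mm rectangular top, 32 mm thick, top surface at z = 706 mm, supported by four 80×80 mm square legs, each inset 26 mm from the nearest pair of top edges, running from the floor.

B is a rectangular beam 4260 mm long (x), 82 mm deep (y), 70 mm thick (z).

The beam spans the tops of two tables placed 740 mm apart, resting at z = 706 mm.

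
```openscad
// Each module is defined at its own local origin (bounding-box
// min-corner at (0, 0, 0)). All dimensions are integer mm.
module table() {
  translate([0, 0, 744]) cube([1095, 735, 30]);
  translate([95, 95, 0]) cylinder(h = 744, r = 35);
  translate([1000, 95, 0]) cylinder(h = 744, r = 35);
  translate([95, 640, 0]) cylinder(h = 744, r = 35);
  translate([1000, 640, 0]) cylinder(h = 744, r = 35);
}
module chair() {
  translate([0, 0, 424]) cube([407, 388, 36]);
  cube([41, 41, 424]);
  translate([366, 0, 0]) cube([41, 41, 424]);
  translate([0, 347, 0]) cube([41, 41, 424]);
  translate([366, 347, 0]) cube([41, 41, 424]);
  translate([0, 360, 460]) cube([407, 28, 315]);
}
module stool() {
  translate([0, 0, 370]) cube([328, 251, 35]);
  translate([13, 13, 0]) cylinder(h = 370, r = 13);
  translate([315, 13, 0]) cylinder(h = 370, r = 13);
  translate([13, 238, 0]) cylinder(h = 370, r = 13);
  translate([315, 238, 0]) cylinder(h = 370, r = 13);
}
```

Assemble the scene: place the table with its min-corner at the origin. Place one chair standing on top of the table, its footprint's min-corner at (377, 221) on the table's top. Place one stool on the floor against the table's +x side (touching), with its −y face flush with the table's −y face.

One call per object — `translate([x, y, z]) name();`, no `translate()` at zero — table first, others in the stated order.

table();
translate([377, 221, 774]) chair();
translate([1095, 0, 0]) stool();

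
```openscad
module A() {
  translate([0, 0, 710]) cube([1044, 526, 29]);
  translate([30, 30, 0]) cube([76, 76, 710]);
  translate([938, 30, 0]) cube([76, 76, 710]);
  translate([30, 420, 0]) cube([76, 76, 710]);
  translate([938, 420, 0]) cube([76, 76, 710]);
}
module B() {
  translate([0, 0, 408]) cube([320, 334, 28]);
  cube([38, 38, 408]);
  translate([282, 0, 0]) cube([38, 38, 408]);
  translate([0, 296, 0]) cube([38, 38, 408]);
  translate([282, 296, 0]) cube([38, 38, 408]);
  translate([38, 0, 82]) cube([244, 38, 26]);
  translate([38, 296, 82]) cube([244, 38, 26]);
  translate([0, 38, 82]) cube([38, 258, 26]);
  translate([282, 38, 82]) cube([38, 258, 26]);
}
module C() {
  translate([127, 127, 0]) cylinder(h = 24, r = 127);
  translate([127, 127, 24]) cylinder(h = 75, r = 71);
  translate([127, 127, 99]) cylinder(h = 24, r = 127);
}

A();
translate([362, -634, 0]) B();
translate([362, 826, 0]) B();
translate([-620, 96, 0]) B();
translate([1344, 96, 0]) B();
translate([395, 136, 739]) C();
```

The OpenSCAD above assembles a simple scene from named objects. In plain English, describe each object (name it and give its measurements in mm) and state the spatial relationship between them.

A is a rectangular dining table. The top is 1044×526×29 mm with its upper surface at z = 739 mm. It stands on four 76×76 mm square legs, each inset 30 mm from the nearest pair of top edges, running from the floor to the underside of the top.

B is a four-legged stool. The seat is a 320×334×28 mm slab whose top surface is at z = 436 mm; four square legs, each 38×38 mm in cross-section, run from the floor (z = 0) to the underside of the seat, each flush with a corner of the seat. Four stretchers, 38 mm wide and 26 mm tall, connect adjacent legs with their undersides at z = 82 mm, each running between the inner faces of the legs it joins and aligned with the legs' outer faces on the other axis.

C is a spool: two coaxial disc flanges of radius 127 mm and thickness 24 mm, joined by a core cylinder of radius 71 mm and height 75 mm. The lower flange rests on z = 0 and the three cylinders share a vertical axis.

Four stools sit around the table at the −y, +y, −x, +x sides. The spool is on top of the table, centred.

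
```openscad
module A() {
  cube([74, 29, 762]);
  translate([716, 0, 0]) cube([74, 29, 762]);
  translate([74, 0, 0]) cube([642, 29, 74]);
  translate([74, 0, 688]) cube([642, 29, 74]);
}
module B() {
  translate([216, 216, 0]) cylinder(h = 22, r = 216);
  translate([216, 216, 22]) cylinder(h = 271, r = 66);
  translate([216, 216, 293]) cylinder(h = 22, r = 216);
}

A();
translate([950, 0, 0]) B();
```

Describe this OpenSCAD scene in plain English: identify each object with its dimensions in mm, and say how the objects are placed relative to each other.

A is a picture frame with a 642×614 mm rectangular opening (x by z) and a uniform 74 mm border on every side. Frame depth is 29 mm along y. It is built from two vertical stiles running the full outside height and two horizontal rails spanning the gap between the stiles.

B is a spool: two coaxial disc flanges of radius 216 mm and thickness 22 mm, joined by a core cylinder of radius 66 mm and height 271 mm. The lower flange rests on z = 0 and the three cylinders share a vertical axis.

The spool is on the floor beside the picture frame on its +x side.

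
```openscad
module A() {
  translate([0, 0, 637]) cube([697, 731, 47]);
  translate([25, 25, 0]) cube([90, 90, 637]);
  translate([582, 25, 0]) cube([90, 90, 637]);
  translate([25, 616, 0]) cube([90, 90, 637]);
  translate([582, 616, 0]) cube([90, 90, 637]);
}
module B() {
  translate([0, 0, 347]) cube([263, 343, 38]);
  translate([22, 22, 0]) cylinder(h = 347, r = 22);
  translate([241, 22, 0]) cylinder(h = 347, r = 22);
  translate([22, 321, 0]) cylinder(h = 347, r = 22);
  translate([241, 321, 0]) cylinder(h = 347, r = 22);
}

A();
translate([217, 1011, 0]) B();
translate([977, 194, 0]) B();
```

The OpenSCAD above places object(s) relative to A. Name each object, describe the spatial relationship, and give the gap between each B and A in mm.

Each stool's nearest face is 280 mm from the table's bounding box.

A is a table. B is a stool. Two stools sit around the table at the +y, +x sides. The gap between each stool and the table is 280 mm.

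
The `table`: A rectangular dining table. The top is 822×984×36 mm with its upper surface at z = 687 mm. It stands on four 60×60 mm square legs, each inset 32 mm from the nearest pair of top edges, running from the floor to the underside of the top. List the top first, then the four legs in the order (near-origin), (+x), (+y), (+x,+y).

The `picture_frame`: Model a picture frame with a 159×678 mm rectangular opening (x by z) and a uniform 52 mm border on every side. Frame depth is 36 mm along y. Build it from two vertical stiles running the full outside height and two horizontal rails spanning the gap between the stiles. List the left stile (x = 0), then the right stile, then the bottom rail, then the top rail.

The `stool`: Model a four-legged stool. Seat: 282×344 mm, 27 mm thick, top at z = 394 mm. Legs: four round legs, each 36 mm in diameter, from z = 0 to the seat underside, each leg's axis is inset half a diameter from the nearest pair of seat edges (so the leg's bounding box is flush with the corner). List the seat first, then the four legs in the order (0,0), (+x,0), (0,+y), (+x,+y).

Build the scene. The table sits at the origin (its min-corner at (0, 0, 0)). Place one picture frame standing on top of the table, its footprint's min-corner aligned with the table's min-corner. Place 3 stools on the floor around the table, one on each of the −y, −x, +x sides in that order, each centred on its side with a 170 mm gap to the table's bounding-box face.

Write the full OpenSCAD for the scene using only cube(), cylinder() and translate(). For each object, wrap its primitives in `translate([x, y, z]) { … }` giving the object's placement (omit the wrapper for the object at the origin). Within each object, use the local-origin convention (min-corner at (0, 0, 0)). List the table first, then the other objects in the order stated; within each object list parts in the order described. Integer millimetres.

translate([0, 0, 651]) cube([822, 984, 36]);
translate([32, 32, 0]) cube([60, 60, 651]);
translate([730, 32, 0]) cube([60, 60, 651]);
translate([32, 892, 0]) cube([60, 60, 651]);
translate([730, 892, 0]) cube([60, 60, 651]);
translate([0, 0, 687]) {
  cube([52, 36, 782]);
  translate([211, 0, 0]) cube([52, 36, 782]);
  translate([52, 0, 0]) cube([159, 36, 52]);
  translate([52, 0, 730]) cube([159, 36, 52]);
}
translate([270, -514, 0]) {
  translate([0, 0, 367]) cube([282, 344, 27]);
  translate([18, 18, 0]) cylinder(h = 367, r = 18);
  translate([264, 18, 0]) cylinder(h = 367, r = 18);
  translate([18, 326, 0]) cylinder(h = 367, r = 18);
  translate([264, 326, 0]) cylinder(h = 367, r = 18);
}
translate([-452, 320, 0]) {
  translate([0, 0, 367]) cube([282, 344, 27]);
  translate([18, 18, 0]) cylinder(h = 367, r = 18);
  translate([264, 18, 0]) cylinder(h = 367, r = 18);
  translate([18, 326, 0]) cylinder(h = 367, r = 18);
  translate([264, 326, 0]) cylinder(h = 367, r = 18);
}
translate([992, 320, 0]) {
  translate([0, 0, 367]) cube([282, 344, 27]);
  translate([18, 18, 0]) cylinder(h = 367, r = 18);
  translate([264, 18, 0]) cylinder(h = 367, r = 18);
  translate([18, 326, 0]) cylinder(h = 367, r = 18);
  translate([264, 326, 0]) cylinder(h = 367, r = 18);
}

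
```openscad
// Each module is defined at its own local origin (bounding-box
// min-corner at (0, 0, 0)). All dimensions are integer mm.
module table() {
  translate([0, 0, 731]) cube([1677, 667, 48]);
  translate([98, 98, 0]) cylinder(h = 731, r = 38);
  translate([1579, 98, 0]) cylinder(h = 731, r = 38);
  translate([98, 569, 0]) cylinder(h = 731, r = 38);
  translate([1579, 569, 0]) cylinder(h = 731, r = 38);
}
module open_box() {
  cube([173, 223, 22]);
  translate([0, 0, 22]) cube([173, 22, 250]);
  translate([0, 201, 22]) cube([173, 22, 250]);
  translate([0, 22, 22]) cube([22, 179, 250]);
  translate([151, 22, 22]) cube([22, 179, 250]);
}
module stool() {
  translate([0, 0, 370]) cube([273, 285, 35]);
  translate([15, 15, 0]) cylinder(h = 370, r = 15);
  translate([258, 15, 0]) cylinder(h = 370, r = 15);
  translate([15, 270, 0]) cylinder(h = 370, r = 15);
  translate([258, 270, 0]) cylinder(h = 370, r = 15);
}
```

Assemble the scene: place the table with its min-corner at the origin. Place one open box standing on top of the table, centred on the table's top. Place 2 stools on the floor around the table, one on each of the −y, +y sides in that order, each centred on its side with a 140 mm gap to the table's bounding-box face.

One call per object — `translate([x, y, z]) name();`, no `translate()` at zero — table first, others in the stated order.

table();
translate([752, 222, 779]) open_box();
translate([702, -425, 0]) stool();
translate([702, 807, 0]) stool();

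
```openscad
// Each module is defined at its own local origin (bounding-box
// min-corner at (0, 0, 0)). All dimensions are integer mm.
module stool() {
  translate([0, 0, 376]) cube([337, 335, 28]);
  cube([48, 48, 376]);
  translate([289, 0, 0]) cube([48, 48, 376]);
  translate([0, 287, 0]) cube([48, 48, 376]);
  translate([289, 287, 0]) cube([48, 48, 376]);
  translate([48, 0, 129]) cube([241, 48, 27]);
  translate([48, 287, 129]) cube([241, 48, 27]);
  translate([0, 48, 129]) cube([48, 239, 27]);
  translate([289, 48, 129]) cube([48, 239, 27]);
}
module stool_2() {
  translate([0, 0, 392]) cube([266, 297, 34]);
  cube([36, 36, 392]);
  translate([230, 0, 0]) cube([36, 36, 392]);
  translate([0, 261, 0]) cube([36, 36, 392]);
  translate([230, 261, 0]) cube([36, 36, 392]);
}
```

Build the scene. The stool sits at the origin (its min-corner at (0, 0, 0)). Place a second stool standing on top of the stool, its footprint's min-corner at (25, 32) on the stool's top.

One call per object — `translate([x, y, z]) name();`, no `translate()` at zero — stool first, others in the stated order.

stool();
translate([25, 32, 404]) stool_2();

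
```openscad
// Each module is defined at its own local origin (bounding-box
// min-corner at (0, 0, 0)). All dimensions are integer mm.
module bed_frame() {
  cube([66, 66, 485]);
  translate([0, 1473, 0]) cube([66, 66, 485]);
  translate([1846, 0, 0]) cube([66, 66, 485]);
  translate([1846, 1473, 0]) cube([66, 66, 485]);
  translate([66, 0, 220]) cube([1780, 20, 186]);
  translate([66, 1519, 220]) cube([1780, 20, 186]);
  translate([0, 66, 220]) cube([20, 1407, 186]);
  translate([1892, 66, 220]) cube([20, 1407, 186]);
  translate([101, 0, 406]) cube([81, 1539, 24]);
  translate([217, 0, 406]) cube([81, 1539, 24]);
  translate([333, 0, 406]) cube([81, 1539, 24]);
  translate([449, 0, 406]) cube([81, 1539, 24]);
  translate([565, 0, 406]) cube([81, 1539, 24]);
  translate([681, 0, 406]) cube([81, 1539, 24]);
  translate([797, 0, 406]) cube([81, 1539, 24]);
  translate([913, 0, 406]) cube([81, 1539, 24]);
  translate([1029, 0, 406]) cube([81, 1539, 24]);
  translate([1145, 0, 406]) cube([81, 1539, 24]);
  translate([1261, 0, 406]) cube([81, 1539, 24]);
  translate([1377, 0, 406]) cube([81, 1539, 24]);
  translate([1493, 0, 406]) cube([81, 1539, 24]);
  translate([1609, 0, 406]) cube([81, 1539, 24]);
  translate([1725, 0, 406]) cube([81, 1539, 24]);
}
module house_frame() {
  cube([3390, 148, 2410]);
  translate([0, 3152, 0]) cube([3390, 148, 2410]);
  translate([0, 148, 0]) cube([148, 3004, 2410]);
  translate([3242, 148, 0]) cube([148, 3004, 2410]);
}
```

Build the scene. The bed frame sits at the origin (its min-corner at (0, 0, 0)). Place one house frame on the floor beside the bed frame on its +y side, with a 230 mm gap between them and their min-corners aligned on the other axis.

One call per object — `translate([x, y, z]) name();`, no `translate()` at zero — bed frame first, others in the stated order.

bed_frame();
translate([0, 1769, 0]) house_frame();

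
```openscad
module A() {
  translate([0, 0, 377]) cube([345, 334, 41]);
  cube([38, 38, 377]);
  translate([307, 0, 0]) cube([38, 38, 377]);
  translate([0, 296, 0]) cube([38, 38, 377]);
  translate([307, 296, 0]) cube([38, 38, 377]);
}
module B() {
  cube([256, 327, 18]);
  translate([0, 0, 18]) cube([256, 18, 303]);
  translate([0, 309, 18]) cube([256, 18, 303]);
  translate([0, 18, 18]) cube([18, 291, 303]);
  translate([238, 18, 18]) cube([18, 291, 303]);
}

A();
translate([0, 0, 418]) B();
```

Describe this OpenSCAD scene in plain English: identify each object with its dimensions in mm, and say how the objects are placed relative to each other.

A is a four-legged stool. The seat is 345×334 mm, 41 mm thick, top at z = 418 mm. It stands on four square legs, each 38×38 mm in cross-section, from z = 0 to the seat underside, each flush with a corner of the seat.

B is an open-topped rectangular box: outside dimensions 256×327×321 mm, with a uniform wall and base thickness of 18 mm. The base is a full 256×327 slab on the floor; four walls sit on top of the base. The front and back walls (the −y and +y sides) span the full width; the two side walls fit between them.

The open box is on top of the stool.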